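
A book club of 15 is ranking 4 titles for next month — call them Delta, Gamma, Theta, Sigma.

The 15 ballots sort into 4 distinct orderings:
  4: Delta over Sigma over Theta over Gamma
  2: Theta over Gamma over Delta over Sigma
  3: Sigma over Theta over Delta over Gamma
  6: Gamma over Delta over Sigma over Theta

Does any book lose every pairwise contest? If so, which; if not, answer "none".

none

Head-to-head results (15 members):
Delta–Gamma: Gamma 8–7.
Delta vs Theta: Delta wins 10–5.
Delta vs Sigma: Delta, 12–3.
Gamma vs Theta: 6 for Gamma, 9 for Theta — Theta by 9–6.
Gamma vs Sigma: 2+6 = 8 for Gamma, 7 for Sigma — Gamma by 8–7.
Theta vs Sigma: Sigma wins 13–2.
No book is winless: Delta beats Theta; Gamma beats Delta; Theta beats Gamma; Sigma beats Theta. There is no Condorcet loser.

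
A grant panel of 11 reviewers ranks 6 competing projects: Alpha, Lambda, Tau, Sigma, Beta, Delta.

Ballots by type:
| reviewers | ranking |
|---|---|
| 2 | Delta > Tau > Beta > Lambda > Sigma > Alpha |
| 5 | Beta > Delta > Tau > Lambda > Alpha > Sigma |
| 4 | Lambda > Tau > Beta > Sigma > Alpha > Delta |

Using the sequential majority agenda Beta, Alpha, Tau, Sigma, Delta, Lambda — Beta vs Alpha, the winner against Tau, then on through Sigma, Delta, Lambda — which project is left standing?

Delta

Round 1: Beta vs Alpha — 11–0, Beta advances.
Round 2: Beta vs Tau — 5–6, Tau advances.
Round 3: Tau vs Sigma — 11–0, Tau advances.
Round 4: Tau vs Delta — 4–7, Delta advances.
Round 5: Delta vs Lambda — 7–4, Delta advances.
Delta survives the agenda.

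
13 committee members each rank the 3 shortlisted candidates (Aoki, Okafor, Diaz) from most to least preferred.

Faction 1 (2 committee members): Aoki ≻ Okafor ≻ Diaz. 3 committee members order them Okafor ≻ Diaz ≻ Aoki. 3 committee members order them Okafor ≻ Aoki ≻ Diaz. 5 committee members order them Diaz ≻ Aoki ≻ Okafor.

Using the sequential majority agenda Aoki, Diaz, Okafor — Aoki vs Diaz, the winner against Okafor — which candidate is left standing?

Round 1: Aoki vs Diaz — 5–8, Diaz advances.
Round 2: Diaz vs Okafor — 5–8, Okafor advances.
Okafor survives the agenda.

Okafor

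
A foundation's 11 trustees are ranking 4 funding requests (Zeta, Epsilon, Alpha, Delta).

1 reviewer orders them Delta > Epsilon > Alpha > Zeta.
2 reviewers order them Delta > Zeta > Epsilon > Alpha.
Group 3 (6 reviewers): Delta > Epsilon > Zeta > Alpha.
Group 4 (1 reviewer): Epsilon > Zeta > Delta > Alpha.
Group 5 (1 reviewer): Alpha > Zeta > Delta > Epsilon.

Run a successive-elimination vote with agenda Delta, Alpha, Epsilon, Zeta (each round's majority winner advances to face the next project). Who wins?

Round 1: Delta vs Alpha — 10–1, Delta advances.
Round 2: Delta vs Epsilon — 10–1, Delta advances.
Round 3: Delta vs Zeta — 9–2, Delta advances.
Delta survives the agenda.

Delta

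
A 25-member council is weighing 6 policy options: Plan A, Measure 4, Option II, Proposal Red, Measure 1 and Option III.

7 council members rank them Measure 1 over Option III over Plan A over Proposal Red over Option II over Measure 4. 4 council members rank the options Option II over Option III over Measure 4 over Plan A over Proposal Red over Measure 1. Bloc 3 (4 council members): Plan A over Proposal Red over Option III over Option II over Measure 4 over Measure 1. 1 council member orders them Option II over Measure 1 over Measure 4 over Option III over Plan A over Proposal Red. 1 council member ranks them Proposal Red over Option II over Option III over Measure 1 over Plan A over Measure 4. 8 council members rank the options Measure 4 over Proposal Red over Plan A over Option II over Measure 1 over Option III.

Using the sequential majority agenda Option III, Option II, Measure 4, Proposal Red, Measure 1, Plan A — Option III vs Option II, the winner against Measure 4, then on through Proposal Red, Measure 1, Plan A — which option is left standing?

Round 1: Option III vs Option II — 11–14, Option II advances.
Round 2: Option II vs Measure 4 — 17–8, Option II advances.
Round 3: Option II vs Proposal Red — 5–20, Proposal Red advances.
Round 4: Proposal Red vs Measure 1 — 17–8, Proposal Red advances.
Round 5: Proposal Red vs Plan A — 9–16, Plan A advances.
The agenda winner is Plan A.

Plan A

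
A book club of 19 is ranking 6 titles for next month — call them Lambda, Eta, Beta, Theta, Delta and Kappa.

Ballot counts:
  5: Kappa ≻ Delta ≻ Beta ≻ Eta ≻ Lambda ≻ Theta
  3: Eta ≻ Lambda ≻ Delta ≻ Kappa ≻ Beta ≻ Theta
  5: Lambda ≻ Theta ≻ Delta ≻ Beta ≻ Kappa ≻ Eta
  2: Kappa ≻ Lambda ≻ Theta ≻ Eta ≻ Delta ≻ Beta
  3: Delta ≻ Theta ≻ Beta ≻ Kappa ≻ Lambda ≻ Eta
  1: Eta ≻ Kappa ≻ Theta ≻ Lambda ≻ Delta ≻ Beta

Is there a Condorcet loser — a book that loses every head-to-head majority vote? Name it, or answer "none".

Pairwise majorities:
Lambda vs Eta: 5+2+3 = 10 for Lambda, 9 for Eta — Lambda by 10–9.
Lambda vs Beta: Lambda, 11–8.
Lambda–Theta: Lambda 15–4.
Lambda vs Delta: Lambda wins 11–8.
Lambda vs Kappa: 3+5 = 8 for Lambda, 11 for Kappa — Kappa by 11–8.
Eta vs Beta: Beta wins 13–6.
Eta–Theta: Theta 10–9.
Eta vs Delta: Delta wins 13–6.
Eta vs Kappa: Eta is ranked higher on 3+1 = 4 ballots, Kappa on 15. Kappa wins 15–4.
Beta vs Theta: Beta is ranked higher on 5+3 = 8 ballots, Theta on 11. Theta wins 11–8.
Beta vs Delta: 0 to 19, Delta.
Beta–Kappa: Kappa 11–8.
Theta vs Delta: Delta wins 11–8.
Theta vs Kappa: Theta preferred on 5+3 = 8 ballots; Kappa wins 11–8.
Delta vs Kappa: 11 to 8, Delta.
Eta is beaten in every head-to-head and is the Condorcet loser.

Eta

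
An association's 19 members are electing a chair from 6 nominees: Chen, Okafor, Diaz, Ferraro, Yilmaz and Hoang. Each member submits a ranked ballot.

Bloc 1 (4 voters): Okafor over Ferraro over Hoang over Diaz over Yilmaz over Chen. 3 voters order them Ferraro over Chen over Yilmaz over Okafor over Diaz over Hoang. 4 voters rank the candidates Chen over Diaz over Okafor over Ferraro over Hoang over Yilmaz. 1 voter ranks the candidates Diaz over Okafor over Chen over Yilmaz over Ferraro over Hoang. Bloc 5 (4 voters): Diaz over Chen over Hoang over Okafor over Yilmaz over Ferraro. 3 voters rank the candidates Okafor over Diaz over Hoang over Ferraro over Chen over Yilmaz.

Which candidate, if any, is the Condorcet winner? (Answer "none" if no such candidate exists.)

none

Head-to-head results (19 voters):
Chen vs Okafor: 3+4+4 = 11 for Chen, 8 for Okafor — Chen by 11–8.
Chen vs Diaz: 7 to 12, Diaz.
Chen vs Ferraro: 9 to 10, Ferraro.
Chen vs Yilmaz: 3+4+1+4+3 = 15 for Chen, 4 for Yilmaz — Chen by 15–4.
Chen vs Hoang: 3+4+1+4 = 12 for Chen, 7 for Hoang — Chen by 12–7.
Okafor vs Diaz: Okafor wins 10–9.
Okafor vs Ferraro: Okafor, 16–3.
Okafor vs Yilmaz: Okafor, 16–3.
Okafor vs Hoang: Okafor wins 15–4.
Diaz vs Ferraro: Diaz is ranked higher on 4+1+4+3 = 12 ballots, Ferraro on 7. Diaz wins 12–7.
Diaz vs Yilmaz: 4+4+1+4+3 = 16 for Diaz, 3 for Yilmaz — Diaz by 16–3.
Diaz vs Hoang: 3+4+1+4+3 = 15 for Diaz, 4 for Hoang — Diaz by 15–4.
Ferraro vs Yilmaz: Ferraro wins 14–5.
Ferraro vs Hoang: Ferraro, 12–7.
Yilmaz vs Hoang: Hoang wins 15–4.
Each candidate drops at least one matchup (Chen loses to Diaz; Okafor loses to Chen; Diaz loses to Okafor; Ferraro loses to Okafor; Yilmaz loses to Chen; Hoang loses to Chen); the cycle Chen beats Okafor beats Diaz beats Chen rules out a Condorcet winner.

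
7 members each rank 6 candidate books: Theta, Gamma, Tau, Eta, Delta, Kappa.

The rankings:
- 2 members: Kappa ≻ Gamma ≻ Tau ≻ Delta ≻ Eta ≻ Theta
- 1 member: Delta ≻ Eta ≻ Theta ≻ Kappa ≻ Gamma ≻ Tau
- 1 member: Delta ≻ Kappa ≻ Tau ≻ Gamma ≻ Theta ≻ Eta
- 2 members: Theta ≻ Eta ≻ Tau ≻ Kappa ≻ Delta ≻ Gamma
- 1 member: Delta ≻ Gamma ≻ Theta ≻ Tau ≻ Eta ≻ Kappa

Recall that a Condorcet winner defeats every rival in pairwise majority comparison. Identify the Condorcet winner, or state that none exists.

Head-to-head results (7 members):
Theta vs Gamma: Gamma, 4–3.
Theta vs Tau: Theta is ranked higher on 1+2+1 = 4 ballots, Tau on 3. Theta wins 4–3.
Theta–Eta: Theta 4–3.
Theta–Delta: Delta 5–2.
Theta vs Kappa: 1+2+1 = 4 for Theta, 3 for Kappa — Theta by 4–3.
Gamma vs Tau: 4 to 3, Gamma.
Gamma vs Eta: Gamma preferred on 2+1+1 = 4 ballots; Gamma wins 4–3.
Gamma–Delta: Delta 5–2.
Gamma vs Kappa: Kappa, 6–1.
Tau vs Eta: Tau wins 4–3.
Tau vs Delta: Tau wins 4–3.
Tau–Kappa: Kappa 4–3.
Eta vs Delta: Delta, 5–2.
Eta vs Kappa: Eta is ranked higher on 1+2+1 = 4 ballots, Kappa on 3. Eta wins 4–3.
Delta vs Kappa: 3 to 4, Kappa.
Every book loses at least once (Theta loses to Gamma; Gamma loses to Delta; Tau loses to Theta; Eta loses to Theta; Delta loses to Tau; Kappa loses to Theta). The majority relation contains the cycle Theta beats Tau beats Delta beats Theta, so there is no Condorcet winner.

none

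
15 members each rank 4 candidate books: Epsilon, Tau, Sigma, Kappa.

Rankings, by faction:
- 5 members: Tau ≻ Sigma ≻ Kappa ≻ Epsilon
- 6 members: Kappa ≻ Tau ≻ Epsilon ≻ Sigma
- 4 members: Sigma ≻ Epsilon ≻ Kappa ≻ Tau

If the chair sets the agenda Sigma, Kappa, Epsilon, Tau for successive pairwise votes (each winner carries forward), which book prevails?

Tau

Round 1: Sigma vs Kappa — 9–6, Sigma advances.
Round 2: Sigma vs Epsilon — 9–6, Sigma advances.
Round 3: Sigma vs Tau — 4–11, Tau advances.
Tau survives the agenda.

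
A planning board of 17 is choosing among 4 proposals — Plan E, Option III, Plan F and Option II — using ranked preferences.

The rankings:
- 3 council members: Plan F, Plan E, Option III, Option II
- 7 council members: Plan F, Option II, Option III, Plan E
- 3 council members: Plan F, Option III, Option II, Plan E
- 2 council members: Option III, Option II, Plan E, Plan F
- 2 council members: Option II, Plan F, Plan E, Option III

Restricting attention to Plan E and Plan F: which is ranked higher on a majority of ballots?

Ballots ranking Plan E above Plan F: 2.
Ballots ranking Plan F above Plan E: 17 − 2 = 15.
Plan F wins the head-to-head 15–2.

Plan F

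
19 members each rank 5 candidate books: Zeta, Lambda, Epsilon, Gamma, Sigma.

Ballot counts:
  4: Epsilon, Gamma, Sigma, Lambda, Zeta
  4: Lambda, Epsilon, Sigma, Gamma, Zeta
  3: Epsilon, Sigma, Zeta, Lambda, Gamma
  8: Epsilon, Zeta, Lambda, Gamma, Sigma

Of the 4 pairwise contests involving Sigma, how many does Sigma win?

1

Sigma against each rival (19 members):
Sigma–Zeta: Sigma 11–8.
Sigma vs Lambda: Sigma is ranked higher on 4+3 = 7 ballots, Lambda on 12. Lambda wins 12–7.
Sigma vs Epsilon: 0 for Sigma, 19 for Epsilon — Epsilon by 19–0.
Sigma vs Gamma: Sigma is ranked higher on 4+3 = 7 ballots, Gamma on 12. Gamma wins 12–7.
Sigma beats Zeta; loses to Lambda, Epsilon, Gamma — 1 pairwise win.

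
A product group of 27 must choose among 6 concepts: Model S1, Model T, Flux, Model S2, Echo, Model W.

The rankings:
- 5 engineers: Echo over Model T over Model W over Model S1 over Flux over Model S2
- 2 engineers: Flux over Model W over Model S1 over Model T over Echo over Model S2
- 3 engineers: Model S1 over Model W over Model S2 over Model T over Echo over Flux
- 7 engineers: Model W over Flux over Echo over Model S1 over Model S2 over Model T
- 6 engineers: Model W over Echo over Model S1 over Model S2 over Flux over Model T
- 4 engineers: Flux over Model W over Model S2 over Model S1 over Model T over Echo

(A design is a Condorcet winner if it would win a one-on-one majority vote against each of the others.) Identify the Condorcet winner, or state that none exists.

Model W

Check each pair by majority over 27 ballots:
Model S1 vs Model T: 2+3+7+6+4 = 22 for Model S1, 5 for Model T — Model S1 by 22–5.
Model S1 vs Flux: Model S1 is ranked higher on 5+3+6 = 14 ballots, Flux on 13. Model S1 wins 14–13.
Model S1 vs Model S2: 23 to 4, Model S1.
Model S1 vs Echo: Echo wins 18–9.
Model S1 vs Model W: Model S1 preferred on 3 ballots; Model W wins 24–3.
Model T vs Flux: Flux, 19–8.
Model T vs Model S2: Model S2, 20–7.
Model T vs Echo: Echo, 18–9.
Model T vs Model W: Model T preferred on 5 ballots; Model W wins 22–5.
Flux–Model S2: Flux 18–9.
Flux vs Echo: 2+7+4 = 13 for Flux, 14 for Echo — Echo by 14–13.
Flux vs Model W: Model W wins 21–6.
Model S2–Echo: Echo 20–7.
Model S2 vs Model W: Model S2 is ranked higher on 0 ballots, Model W on 27. Model W wins 27–0.
Echo–Model W: Model W 22–5.
Model W wins every pairwise contest, so Model W is the Condorcet winner.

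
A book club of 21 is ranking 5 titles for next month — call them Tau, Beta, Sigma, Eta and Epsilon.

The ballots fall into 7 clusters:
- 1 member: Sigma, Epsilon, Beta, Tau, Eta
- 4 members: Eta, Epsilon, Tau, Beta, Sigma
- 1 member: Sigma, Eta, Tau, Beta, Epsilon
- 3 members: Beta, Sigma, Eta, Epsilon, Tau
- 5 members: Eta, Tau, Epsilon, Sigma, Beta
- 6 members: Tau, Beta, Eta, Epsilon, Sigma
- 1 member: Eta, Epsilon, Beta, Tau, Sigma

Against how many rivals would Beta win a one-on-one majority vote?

Beta against each rival (21 members):
Beta vs Tau: Tau, 16–5.
Beta vs Sigma: Beta preferred on 4+3+6+1 = 14 ballots; Beta wins 14–7.
Beta vs Eta: Beta is ranked higher on 1+3+6 = 10 ballots, Eta on 11. Eta wins 11–10.
Beta vs Epsilon: Epsilon, 11–10.
Beta beats Sigma; loses to Tau, Eta, Epsilon — 1 pairwise win.

1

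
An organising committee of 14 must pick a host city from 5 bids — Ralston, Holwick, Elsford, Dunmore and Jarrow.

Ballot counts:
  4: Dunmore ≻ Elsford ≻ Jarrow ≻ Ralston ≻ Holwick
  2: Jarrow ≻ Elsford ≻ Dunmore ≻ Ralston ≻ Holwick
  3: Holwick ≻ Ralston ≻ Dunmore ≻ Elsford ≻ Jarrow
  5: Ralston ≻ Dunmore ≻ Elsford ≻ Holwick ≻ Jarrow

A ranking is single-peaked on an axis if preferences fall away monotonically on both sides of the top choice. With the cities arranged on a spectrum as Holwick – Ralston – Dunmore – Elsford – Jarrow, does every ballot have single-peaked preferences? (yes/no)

yes

Axis positions: Holwick=1, Ralston=2, Dunmore=3, Elsford=4, Jarrow=5.
Faction 1 (peak Dunmore at position 3): ranking walks positions 3-4-5-2-1, expanding outward from the peak — single-peaked.
Faction 2 (peak Jarrow at position 5): ranking walks positions 5-4-3-2-1, expanding outward from the peak — single-peaked.
Faction 3 (peak Holwick at position 1): ranking walks positions 1-2-3-4-5, expanding outward from the peak — single-peaked.
Faction 4 (peak Ralston at position 2): ranking walks positions 2-3-4-1-5, expanding outward from the peak — single-peaked.
Every ranking is single-peaked on this axis.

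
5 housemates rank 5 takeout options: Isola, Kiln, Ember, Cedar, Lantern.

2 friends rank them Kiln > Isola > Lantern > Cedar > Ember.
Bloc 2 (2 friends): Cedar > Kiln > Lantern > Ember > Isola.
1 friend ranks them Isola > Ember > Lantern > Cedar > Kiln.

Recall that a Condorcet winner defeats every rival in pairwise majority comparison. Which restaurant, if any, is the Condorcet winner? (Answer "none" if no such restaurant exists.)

none

Pairwise majorities:
Isola vs Kiln: Kiln wins 4–1.
Isola vs Ember: Isola wins 3–2.
Isola–Cedar: Isola 3–2.
Isola–Lantern: Isola 3–2.
Kiln vs Ember: Kiln, 4–1.
Kiln vs Cedar: Cedar, 3–2.
Kiln vs Lantern: Kiln wins 4–1.
Ember–Cedar: Cedar 4–1.
Ember vs Lantern: Lantern wins 4–1.
Cedar vs Lantern: Lantern wins 3–2.
No restaurant is unbeaten: Isola loses to Kiln; Kiln loses to Cedar; Ember loses to Isola; Cedar loses to Isola; Lantern loses to Isola. In particular Isola → Cedar → Kiln → Isola is a majority cycle — no Condorcet winner exists.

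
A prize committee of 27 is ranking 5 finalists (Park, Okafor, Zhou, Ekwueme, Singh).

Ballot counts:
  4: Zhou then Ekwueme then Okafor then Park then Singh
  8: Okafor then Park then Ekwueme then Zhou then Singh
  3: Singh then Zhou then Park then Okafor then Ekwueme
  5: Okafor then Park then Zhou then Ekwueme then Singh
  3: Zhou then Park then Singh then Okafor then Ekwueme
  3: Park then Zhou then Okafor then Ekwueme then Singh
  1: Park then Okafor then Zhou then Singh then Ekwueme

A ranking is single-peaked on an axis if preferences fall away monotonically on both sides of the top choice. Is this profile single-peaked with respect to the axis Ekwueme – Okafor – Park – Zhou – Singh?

no

Axis positions: Ekwueme=1, Okafor=2, Park=3, Zhou=4, Singh=5.
Ballot type 1: ranking walks positions 4-1-2-3-5; Ekwueme is ranked above Park even though Park lies between Ekwueme and the peak Zhou on the axis — preferences dip and rise again. Not single-peaked.
Ballot type 2 (peak Okafor at position 2): ranking walks positions 2-3-1-4-5, expanding outward from the peak — single-peaked.
Ballot type 3 (peak Singh at position 5): ranking walks positions 5-4-3-2-1, expanding outward from the peak — single-peaked.
Ballot type 4 (peak Okafor at position 2): ranking walks positions 2-3-4-1-5, expanding outward from the peak — single-peaked.
Ballot type 5 (peak Zhou at position 4): ranking walks positions 4-3-5-2-1, expanding outward from the peak — single-peaked.
Ballot type 6 (peak Park at position 3): ranking walks positions 3-4-2-1-5, expanding outward from the peak — single-peaked.
Ballot type 7 (peak Park at position 3): ranking walks positions 3-2-4-5-1, expanding outward from the peak — single-peaked.
Ballot type 1 violates single-peakedness, so the profile is not single-peaked on this axis.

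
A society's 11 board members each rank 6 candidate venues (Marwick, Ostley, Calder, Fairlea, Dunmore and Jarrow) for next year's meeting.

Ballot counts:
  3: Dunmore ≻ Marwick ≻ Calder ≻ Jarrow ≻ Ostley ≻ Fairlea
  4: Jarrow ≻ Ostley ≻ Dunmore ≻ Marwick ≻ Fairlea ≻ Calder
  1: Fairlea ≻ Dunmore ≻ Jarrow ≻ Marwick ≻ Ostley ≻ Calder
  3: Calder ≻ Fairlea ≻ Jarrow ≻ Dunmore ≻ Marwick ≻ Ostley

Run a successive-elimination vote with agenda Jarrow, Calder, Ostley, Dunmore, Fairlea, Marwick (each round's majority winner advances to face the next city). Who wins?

Dunmore

Round 1: Jarrow vs Calder — 5–6, Calder advances.
Round 2: Calder vs Ostley — 6–5, Calder advances.
Round 3: Calder vs Dunmore — 3–8, Dunmore advances.
Round 4: Dunmore vs Fairlea — 7–4, Dunmore advances.
Round 5: Dunmore vs Marwick — 11–0, Dunmore advances.
Dunmore survives the agenda.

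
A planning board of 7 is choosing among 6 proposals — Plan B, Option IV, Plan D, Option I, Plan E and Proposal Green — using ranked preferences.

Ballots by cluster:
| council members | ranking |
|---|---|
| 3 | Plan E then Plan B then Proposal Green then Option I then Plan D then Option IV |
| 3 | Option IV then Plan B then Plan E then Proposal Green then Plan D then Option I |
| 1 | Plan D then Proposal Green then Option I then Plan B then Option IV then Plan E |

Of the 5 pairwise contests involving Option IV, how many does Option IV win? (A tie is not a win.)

Option IV against each rival (7 council members):
Option IV vs Plan B: Plan B, 4–3.
Option IV vs Plan D: Option IV is ranked higher on 3 ballots, Plan D on 4. Plan D wins 4–3.
Option IV–Option I: Option I 4–3.
Option IV vs Plan E: 3+1 = 4 for Option IV, 3 for Plan E — Option IV by 4–3.
Option IV vs Proposal Green: Proposal Green wins 4–3.
Option IV beats Plan E; loses to Plan B, Plan D, Option I, Proposal Green — 1 pairwise win.

1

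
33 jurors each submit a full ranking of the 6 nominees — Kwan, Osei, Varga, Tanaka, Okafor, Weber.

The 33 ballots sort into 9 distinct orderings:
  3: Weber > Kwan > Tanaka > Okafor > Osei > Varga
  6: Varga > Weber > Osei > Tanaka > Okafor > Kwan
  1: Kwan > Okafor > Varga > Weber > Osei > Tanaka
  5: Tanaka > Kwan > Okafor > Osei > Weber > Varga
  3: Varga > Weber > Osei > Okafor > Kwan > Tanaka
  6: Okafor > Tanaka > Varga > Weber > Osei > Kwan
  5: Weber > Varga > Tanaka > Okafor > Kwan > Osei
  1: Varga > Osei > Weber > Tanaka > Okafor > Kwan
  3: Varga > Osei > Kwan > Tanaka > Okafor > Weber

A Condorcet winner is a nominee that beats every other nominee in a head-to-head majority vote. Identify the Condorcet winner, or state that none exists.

Check each pair by majority over 33 ballots:
Kwan–Osei: Osei 19–14.
Kwan vs Varga: Varga, 24–9.
Kwan vs Tanaka: Kwan preferred on 3+1+3+3 = 10 ballots; Tanaka wins 23–10.
Kwan vs Okafor: Kwan is ranked higher on 3+1+5+3 = 12 ballots, Okafor on 21. Okafor wins 21–12.
Kwan vs Weber: Kwan is ranked higher on 1+5+3 = 9 ballots, Weber on 24. Weber wins 24–9.
Osei vs Varga: 3+5 = 8 for Osei, 25 for Varga — Varga by 25–8.
Osei vs Tanaka: Osei is ranked higher on 6+1+3+1+3 = 14 ballots, Tanaka on 19. Tanaka wins 19–14.
Osei vs Okafor: 13 to 20, Okafor.
Osei vs Weber: 5+1+3 = 9 for Osei, 24 for Weber — Weber by 24–9.
Varga vs Tanaka: Varga is ranked higher on 6+1+3+5+1+3 = 19 ballots, Tanaka on 14. Varga wins 19–14.
Varga vs Okafor: Varga, 18–15.
Varga vs Weber: Varga wins 20–13.
Tanaka vs Okafor: Tanaka, 23–10.
Tanaka vs Weber: Tanaka is ranked higher on 5+6+3 = 14 ballots, Weber on 19. Weber wins 19–14.
Okafor vs Weber: Okafor is ranked higher on 1+5+6+3 = 15 ballots, Weber on 18. Weber wins 18–15.
Varga defeats every rival head-to-head and is the Condorcet winner.

Varga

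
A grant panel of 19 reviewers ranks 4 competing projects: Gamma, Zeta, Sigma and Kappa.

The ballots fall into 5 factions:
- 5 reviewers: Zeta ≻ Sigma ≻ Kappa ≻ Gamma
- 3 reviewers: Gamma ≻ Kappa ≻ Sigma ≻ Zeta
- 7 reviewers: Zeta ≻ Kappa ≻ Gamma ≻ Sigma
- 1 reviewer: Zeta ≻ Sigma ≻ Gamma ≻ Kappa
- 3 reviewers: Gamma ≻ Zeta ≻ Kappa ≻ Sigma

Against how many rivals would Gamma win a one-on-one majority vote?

1

Gamma against each rival (19 reviewers):
Gamma vs Zeta: 6 to 13, Zeta.
Gamma vs Sigma: 3+7+3 = 13 for Gamma, 6 for Sigma — Gamma by 13–6.
Gamma vs Kappa: Kappa, 12–7.
Gamma beats Sigma; loses to Zeta, Kappa — 1 pairwise win.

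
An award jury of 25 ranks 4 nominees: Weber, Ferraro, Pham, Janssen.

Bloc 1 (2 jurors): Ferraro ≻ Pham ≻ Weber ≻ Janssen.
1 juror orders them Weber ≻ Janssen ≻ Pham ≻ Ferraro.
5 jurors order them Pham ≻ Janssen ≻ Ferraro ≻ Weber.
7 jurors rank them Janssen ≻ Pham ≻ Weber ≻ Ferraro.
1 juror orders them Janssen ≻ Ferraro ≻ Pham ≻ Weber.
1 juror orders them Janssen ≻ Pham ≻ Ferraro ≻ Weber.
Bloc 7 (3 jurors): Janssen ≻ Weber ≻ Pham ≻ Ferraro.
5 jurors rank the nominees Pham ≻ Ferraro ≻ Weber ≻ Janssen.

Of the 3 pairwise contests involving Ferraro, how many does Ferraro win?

Ferraro against each rival (25 jurors):
Ferraro vs Weber: Ferraro wins 14–11.
Ferraro vs Pham: Ferraro preferred on 2+1 = 3 ballots; Pham wins 22–3.
Ferraro–Janssen: Janssen 18–7.
Ferraro beats Weber; loses to Pham, Janssen — 1 pairwise win.

1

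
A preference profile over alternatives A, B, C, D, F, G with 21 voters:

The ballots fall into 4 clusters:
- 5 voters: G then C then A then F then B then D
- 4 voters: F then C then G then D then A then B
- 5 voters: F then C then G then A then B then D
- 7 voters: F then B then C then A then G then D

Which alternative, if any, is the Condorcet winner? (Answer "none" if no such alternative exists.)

F

Check each pair by majority over 21 ballots:
A vs B: A preferred on 5+4+5 = 14 ballots; A wins 14–7.
A vs C: A preferred on 0 ballots; C wins 21–0.
A vs D: 17 to 4, A.
A vs F: A preferred on 5 ballots; F wins 16–5.
A vs G: A is ranked higher on 7 ballots, G on 14. G wins 14–7.
B vs C: B preferred on 7 ballots; C wins 14–7.
B vs D: B preferred on 5+5+7 = 17 ballots; B wins 17–4.
B vs F: 0 to 21, F.
B vs G: 7 to 14, G.
C vs D: 5+4+5+7 = 21 for C, 0 for D — C by 21–0.
C vs F: C preferred on 5 ballots; F wins 16–5.
C vs G: 16 to 5, C.
D vs F: 0 to 21, F.
D vs G: 0 to 21, G.
F vs G: 4+5+7 = 16 for F, 5 for G — F by 16–5.
F defeats every rival head-to-head and is the Condorcet winner.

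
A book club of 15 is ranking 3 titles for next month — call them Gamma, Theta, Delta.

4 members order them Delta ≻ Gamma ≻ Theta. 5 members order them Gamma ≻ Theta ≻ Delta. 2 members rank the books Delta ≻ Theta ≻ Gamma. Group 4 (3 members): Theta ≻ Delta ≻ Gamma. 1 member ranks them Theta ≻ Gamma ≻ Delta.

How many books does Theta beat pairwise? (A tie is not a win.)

1

Theta against each rival (15 members):
Theta vs Gamma: Theta is ranked higher on 2+3+1 = 6 ballots, Gamma on 9. Gamma wins 9–6.
Theta vs Delta: Theta, 9–6.
Theta beats Delta; loses to Gamma — 1 pairwise win.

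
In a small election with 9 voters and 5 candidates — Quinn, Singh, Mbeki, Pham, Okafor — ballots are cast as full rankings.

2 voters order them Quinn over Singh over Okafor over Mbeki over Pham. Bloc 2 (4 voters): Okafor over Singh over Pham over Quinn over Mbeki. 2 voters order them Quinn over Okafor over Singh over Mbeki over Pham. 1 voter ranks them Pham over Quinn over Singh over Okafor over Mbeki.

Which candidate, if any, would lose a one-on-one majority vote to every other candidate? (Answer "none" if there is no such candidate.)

Head-to-head results (9 voters):
Quinn vs Singh: Quinn preferred on 2+2+1 = 5 ballots; Quinn wins 5–4.
Quinn–Mbeki: Quinn 9–0.
Quinn vs Pham: 4 to 5, Pham.
Quinn vs Okafor: Quinn preferred on 2+2+1 = 5 ballots; Quinn wins 5–4.
Singh–Mbeki: Singh 9–0.
Singh vs Pham: Singh, 8–1.
Singh vs Okafor: 3 to 6, Okafor.
Mbeki vs Pham: 2+2 = 4 for Mbeki, 5 for Pham — Pham by 5–4.
Mbeki–Okafor: Okafor 9–0.
Pham vs Okafor: Okafor wins 8–1.
Only Mbeki has no wins; Mbeki is the Condorcet loser.

Mbeki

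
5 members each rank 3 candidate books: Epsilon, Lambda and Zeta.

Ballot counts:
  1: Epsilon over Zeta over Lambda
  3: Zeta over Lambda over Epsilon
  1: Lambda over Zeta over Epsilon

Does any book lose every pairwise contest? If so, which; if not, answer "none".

Head-to-head results (5 members):
Epsilon vs Lambda: 1 to 4, Lambda.
Epsilon–Zeta: Zeta 4–1.
Lambda vs Zeta: Lambda preferred on 1 ballot; Zeta wins 4–1.
Epsilon is beaten in every head-to-head and is the Condorcet loser.

Epsilon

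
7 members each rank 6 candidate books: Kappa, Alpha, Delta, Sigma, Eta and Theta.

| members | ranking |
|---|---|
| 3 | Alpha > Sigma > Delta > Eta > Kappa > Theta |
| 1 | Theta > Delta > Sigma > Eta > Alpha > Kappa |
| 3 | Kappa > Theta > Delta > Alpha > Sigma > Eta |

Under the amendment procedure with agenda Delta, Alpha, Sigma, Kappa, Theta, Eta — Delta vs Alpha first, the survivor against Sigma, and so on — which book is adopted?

Round 1: Delta vs Alpha — 4–3, Delta advances.
Round 2: Delta vs Sigma — 4–3, Delta advances.
Round 3: Delta vs Kappa — 4–3, Delta advances.
Round 4: Delta vs Theta — 3–4, Theta advances.
Round 5: Theta vs Eta — 4–3, Theta advances.
Theta survives the agenda.

Theta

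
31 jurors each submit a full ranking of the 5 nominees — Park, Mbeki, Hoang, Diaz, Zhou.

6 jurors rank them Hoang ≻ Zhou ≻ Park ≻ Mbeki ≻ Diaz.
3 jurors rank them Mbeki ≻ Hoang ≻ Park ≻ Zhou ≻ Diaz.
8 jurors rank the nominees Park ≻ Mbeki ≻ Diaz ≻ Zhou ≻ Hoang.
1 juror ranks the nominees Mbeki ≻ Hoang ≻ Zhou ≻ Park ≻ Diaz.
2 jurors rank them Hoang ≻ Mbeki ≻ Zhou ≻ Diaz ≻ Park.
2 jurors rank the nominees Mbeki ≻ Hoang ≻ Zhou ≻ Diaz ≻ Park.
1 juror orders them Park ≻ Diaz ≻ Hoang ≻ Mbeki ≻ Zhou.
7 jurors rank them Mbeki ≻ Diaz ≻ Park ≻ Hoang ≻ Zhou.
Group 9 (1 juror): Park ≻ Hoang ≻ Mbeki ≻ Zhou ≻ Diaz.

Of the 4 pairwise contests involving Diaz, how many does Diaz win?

2

Diaz against each rival (31 jurors):
Diaz–Park: Park 20–11.
Diaz vs Mbeki: Diaz preferred on 1 ballot; Mbeki wins 30–1.
Diaz vs Hoang: Diaz wins 16–15.
Diaz vs Zhou: 16 to 15, Diaz.
Diaz beats Hoang, Zhou; loses to Park, Mbeki — 2 pairwise wins.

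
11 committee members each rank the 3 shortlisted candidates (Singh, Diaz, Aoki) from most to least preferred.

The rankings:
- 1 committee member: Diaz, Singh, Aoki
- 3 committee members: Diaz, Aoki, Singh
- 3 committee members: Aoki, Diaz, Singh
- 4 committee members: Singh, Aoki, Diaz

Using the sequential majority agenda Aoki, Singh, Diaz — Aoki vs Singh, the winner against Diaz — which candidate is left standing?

Round 1: Aoki vs Singh — 6–5, Aoki advances.
Round 2: Aoki vs Diaz — 7–4, Aoki advances.
The agenda winner is Aoki.

Aoki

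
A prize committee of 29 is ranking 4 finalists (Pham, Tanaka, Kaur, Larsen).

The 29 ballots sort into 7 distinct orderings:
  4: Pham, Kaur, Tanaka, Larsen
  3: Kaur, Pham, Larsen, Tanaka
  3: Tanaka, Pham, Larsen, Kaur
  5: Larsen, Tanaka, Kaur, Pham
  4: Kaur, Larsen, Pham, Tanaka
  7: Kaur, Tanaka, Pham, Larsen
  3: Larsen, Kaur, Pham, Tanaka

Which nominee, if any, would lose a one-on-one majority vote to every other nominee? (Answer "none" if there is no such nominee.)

none

Head-to-head results (29 jurors):
Pham vs Tanaka: 14 to 15, Tanaka.
Pham vs Kaur: 4+3 = 7 for Pham, 22 for Kaur — Kaur by 22–7.
Pham–Larsen: Pham 17–12.
Tanaka vs Kaur: 3+5 = 8 for Tanaka, 21 for Kaur — Kaur by 21–8.
Tanaka vs Larsen: 4+3+7 = 14 for Tanaka, 15 for Larsen — Larsen by 15–14.
Kaur vs Larsen: Kaur preferred on 4+3+4+7 = 18 ballots; Kaur wins 18–11.
Each nominee has at least one pairwise win (Pham beats Larsen; Tanaka beats Pham; Kaur beats Pham; Larsen beats Tanaka) — no Condorcet loser.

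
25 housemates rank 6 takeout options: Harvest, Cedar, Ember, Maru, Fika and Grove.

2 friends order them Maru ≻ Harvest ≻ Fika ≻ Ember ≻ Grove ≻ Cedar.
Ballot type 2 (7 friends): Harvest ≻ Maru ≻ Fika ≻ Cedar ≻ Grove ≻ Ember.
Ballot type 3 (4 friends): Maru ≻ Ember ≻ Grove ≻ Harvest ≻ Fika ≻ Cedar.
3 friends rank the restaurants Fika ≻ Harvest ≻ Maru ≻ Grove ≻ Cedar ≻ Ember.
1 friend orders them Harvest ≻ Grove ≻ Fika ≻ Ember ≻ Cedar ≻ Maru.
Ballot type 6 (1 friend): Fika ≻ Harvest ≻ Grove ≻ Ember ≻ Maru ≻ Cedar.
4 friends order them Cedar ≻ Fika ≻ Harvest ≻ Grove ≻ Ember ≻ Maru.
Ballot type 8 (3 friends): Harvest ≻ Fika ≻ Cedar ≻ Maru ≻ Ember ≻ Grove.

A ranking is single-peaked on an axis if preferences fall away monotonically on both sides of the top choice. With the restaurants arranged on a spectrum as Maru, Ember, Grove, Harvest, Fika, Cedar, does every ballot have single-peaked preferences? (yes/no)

Axis positions: Maru=1, Ember=2, Grove=3, Harvest=4, Fika=5, Cedar=6.
Ballot type 1: ranking walks positions 1-4-5-2-3-6; Harvest is ranked above Ember even though Ember lies between Harvest and the peak Maru on the axis — preferences dip and rise again. Not single-peaked.
Ballot type 2: ranking walks positions 4-1-5-6-3-2; Maru is ranked above Grove even though Grove lies between Maru and the peak Harvest on the axis — preferences dip and rise again. Not single-peaked.
Ballot type 3 (peak Maru at position 1): ranking walks positions 1-2-3-4-5-6, expanding outward from the peak — single-peaked.
Ballot type 4: ranking walks positions 5-4-1-3-6-2; Maru is ranked above Grove even though Grove lies between Maru and the peak Fika on the axis — preferences dip and rise again. Not single-peaked.
Ballot type 5 (peak Harvest at position 4): ranking walks positions 4-3-5-2-6-1, expanding outward from the peak — single-peaked.
Ballot type 6 (peak Fika at position 5): ranking walks positions 5-4-3-2-1-6, expanding outward from the peak — single-peaked.
Ballot type 7 (peak Cedar at position 6): ranking walks positions 6-5-4-3-2-1, expanding outward from the peak — single-peaked.
Ballot type 8: ranking walks positions 4-5-6-1-2-3; Maru is ranked above Grove even though Grove lies between Maru and the peak Harvest on the axis — preferences dip and rise again. Not single-peaked.
Ballot type 1 violates single-peakedness, so the profile is not single-peaked on this axis.

no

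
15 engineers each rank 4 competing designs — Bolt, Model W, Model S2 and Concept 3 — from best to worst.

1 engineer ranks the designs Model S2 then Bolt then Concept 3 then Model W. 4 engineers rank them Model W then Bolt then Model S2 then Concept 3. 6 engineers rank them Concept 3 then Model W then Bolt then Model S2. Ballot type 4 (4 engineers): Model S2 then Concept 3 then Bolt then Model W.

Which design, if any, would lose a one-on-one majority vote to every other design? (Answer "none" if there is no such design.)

Head-to-head results (15 engineers):
Bolt vs Model W: Model W wins 10–5.
Bolt vs Model S2: Bolt wins 10–5.
Bolt–Concept 3: Concept 3 10–5.
Model W–Model S2: Model W 10–5.
Model W vs Concept 3: 4 for Model W, 11 for Concept 3 — Concept 3 by 11–4.
Model S2 vs Concept 3: 9 to 6, Model S2.
Each design has at least one pairwise win (Bolt beats Model S2; Model W beats Bolt; Model S2 beats Concept 3; Concept 3 beats Bolt) — no Condorcet loser.

none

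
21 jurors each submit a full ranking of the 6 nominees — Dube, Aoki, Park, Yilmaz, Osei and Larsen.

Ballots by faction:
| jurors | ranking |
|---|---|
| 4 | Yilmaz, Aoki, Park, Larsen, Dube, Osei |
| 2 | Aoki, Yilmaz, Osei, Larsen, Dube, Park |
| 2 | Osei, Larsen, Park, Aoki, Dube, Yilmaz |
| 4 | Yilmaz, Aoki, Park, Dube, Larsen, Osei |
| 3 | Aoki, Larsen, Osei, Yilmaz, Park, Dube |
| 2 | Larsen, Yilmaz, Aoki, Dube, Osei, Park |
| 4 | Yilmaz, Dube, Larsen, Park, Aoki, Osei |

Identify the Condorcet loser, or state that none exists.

Osei

Head-to-head results (21 jurors):
Dube vs Aoki: 4 for Dube, 17 for Aoki — Aoki by 17–4.
Dube vs Park: 2+2+4 = 8 for Dube, 13 for Park — Park by 13–8.
Dube vs Yilmaz: 2 for Dube, 19 for Yilmaz — Yilmaz by 19–2.
Dube vs Osei: 14 to 7, Dube.
Dube vs Larsen: Larsen, 13–8.
Aoki vs Park: 4+2+4+3+2 = 15 for Aoki, 6 for Park — Aoki by 15–6.
Aoki vs Yilmaz: Yilmaz wins 14–7.
Aoki vs Osei: 19 to 2, Aoki.
Aoki vs Larsen: Aoki, 13–8.
Park–Yilmaz: Yilmaz 19–2.
Park–Osei: Park 12–9.
Park vs Larsen: 4+4 = 8 for Park, 13 for Larsen — Larsen by 13–8.
Yilmaz vs Osei: Yilmaz wins 16–5.
Yilmaz–Larsen: Yilmaz 14–7.
Osei vs Larsen: Osei preferred on 2+2 = 4 ballots; Larsen wins 17–4.
Osei is beaten in every head-to-head and is the Condorcet loser.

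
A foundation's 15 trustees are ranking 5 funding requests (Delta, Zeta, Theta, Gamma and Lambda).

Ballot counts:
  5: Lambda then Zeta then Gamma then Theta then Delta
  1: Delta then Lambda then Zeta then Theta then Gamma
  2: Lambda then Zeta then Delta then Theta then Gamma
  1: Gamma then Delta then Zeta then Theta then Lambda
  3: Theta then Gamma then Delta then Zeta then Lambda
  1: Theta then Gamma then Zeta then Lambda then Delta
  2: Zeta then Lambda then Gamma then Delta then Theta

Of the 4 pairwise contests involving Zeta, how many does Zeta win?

Zeta against each rival (15 reviewers):
Zeta vs Delta: 10 to 5, Zeta.
Zeta vs Theta: Zeta wins 11–4.
Zeta vs Gamma: 10 to 5, Zeta.
Zeta vs Lambda: Lambda wins 8–7.
Zeta beats Delta, Theta, Gamma; loses to Lambda — 3 pairwise wins.

3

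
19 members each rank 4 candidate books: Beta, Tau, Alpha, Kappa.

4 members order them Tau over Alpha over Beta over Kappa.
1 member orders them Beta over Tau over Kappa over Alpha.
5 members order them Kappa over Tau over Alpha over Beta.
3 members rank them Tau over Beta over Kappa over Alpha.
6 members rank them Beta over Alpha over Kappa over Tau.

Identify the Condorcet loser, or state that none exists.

none

Head-to-head results (19 members):
Beta–Tau: Tau 12–7.
Beta vs Alpha: Beta is ranked higher on 1+3+6 = 10 ballots, Alpha on 9. Beta wins 10–9.
Beta vs Kappa: Beta wins 14–5.
Tau vs Alpha: Tau wins 13–6.
Tau vs Kappa: Kappa wins 11–8.
Alpha vs Kappa: 4+6 = 10 for Alpha, 9 for Kappa — Alpha by 10–9.
Each book has at least one pairwise win (Beta beats Alpha; Tau beats Beta; Alpha beats Kappa; Kappa beats Tau) — no Condorcet loser.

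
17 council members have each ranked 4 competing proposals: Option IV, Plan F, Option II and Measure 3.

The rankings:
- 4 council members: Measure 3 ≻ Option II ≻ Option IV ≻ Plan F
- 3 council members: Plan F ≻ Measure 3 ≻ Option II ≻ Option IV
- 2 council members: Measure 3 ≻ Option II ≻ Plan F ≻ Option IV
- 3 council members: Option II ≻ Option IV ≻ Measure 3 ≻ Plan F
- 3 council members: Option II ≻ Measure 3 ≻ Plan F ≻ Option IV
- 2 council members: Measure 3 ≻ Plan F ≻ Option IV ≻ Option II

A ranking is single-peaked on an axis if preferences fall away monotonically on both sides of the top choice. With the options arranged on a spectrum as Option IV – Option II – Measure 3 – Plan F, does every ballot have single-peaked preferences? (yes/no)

Axis positions: Option IV=1, Option II=2, Measure 3=3, Plan F=4.
Type 1 (peak Measure 3 at position 3): ranking walks positions 3-2-1-4, expanding outward from the peak — single-peaked.
Type 2 (peak Plan F at position 4): ranking walks positions 4-3-2-1, expanding outward from the peak — single-peaked.
Type 3 (peak Measure 3 at position 3): ranking walks positions 3-2-4-1, expanding outward from the peak — single-peaked.
Type 4 (peak Option II at position 2): ranking walks positions 2-1-3-4, expanding outward from the peak — single-peaked.
Type 5 (peak Option II at position 2): ranking walks positions 2-3-4-1, expanding outward from the peak — single-peaked.
Type 6: ranking walks positions 3-4-1-2; Option IV is ranked above Option II even though Option II lies between Option IV and the peak Measure 3 on the axis — preferences dip and rise again. Not single-peaked.
Type 6 violates single-peakedness, so the profile is not single-peaked on this axis.

no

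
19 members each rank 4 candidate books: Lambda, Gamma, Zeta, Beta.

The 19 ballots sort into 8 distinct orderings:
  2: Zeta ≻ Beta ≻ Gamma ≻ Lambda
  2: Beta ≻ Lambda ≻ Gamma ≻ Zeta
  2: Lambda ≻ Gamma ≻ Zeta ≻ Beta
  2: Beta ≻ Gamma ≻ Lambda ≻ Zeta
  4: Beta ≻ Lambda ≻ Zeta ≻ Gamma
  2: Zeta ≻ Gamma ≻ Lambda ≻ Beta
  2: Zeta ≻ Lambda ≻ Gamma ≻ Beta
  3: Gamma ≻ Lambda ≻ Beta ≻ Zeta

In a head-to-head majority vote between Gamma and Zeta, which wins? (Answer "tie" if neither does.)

Zeta

Ballots ranking Gamma above Zeta: 2 + 2 + 2 + 3 = 9.
Ballots ranking Zeta above Gamma: 19 − 9 = 10.
Zeta wins the head-to-head 10–9.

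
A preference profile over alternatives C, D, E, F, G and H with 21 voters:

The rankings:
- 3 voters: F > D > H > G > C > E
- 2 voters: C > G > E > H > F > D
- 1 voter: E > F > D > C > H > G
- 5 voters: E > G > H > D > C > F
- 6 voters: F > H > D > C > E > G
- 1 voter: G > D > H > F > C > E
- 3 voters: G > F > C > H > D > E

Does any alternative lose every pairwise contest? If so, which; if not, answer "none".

Pairwise majorities:
C vs D: D, 16–5.
C vs E: C preferred on 3+2+6+1+3 = 15 ballots; C wins 15–6.
C vs F: F, 14–7.
C vs G: C preferred on 2+1+6 = 9 ballots; G wins 12–9.
C vs H: H, 15–6.
D vs E: D preferred on 3+6+1+3 = 13 ballots; D wins 13–8.
D vs F: 6 to 15, F.
D vs G: G wins 11–10.
D vs H: 3+1+1 = 5 for D, 16 for H — H by 16–5.
E vs F: F, 13–8.
E–G: E 12–9.
E vs H: 2+1+5 = 8 for E, 13 for H — H by 13–8.
F vs G: G, 11–10.
F vs H: F wins 13–8.
G vs H: G wins 11–10.
Every alternative wins at least one matchup (C beats E; D beats C; E beats G; F beats C; G beats C; H beats C), so there is no Condorcet loser.

none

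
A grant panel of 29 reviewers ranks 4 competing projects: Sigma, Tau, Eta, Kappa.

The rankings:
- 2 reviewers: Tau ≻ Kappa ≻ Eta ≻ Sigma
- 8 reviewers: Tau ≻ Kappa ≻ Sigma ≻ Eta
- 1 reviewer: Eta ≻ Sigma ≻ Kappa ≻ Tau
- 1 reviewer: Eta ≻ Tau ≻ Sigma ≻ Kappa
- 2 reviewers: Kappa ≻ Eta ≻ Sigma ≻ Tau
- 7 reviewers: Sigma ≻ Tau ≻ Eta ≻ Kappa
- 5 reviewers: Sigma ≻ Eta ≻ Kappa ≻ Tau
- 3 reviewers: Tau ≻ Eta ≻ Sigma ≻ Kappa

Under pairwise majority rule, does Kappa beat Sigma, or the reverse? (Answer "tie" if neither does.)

Ballots ranking Kappa above Sigma: 2 + 8 + 2 = 12.
Ballots ranking Sigma above Kappa: 29 − 12 = 17.
Sigma wins the head-to-head 17–12.

Sigma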